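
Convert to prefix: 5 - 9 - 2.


left-to-right (same/higher precedence on left): tree is (- (- 5 9) 2)
Prefix: - - 5 9 2


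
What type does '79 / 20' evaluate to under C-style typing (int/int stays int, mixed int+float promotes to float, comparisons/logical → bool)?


Operand types: int / int
Rule: mixed int/float promotes to float; int/int stays int
Result type: int


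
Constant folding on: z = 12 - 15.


12 - 15 = -3 at compile time
Optimized: z = -3


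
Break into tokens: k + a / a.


Scan left to right, longest-match per lexeme
Tokens: ID(k), OP(+), ID(a), OP(/), ID(a)


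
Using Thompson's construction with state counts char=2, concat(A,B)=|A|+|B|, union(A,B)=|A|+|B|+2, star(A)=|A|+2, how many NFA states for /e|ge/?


Syntax tree has 3 char leaf(s), 1 union(s), 0 star(s)
chars contribute 3×2 = 6; each union adds +2; each star adds +2
Total: 6 + 2 + 0 = 8 states


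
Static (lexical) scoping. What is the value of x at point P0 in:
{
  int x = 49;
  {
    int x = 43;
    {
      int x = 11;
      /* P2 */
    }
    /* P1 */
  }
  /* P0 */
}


x declared in the same block as P0
x = 49


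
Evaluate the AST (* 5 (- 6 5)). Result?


Evaluate inner: (- 6 5) = 1
Evaluate root: (* 5 1) = 5
Result: 5


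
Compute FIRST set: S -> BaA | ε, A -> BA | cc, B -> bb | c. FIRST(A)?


Per alternative of A: FIRST(BA) = {b, c}; FIRST(cc) = {c}
FIRST(A) = {b, c}


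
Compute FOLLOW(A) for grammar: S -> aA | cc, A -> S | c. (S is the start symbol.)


$ ∈ FOLLOW(S). For each A -> αBβ: add FIRST(β)\{ε} to FOLLOW(B); if β nullable, add FOLLOW(A).
FOLLOW(A) = {$}


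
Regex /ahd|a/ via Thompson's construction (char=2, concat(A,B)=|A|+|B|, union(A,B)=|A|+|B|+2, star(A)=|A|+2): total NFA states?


Syntax tree has 4 char leaf(s), 1 union(s), 0 star(s)
chars contribute 4×2 = 8; each union adds +2; each star adds +2
Total: 8 + 2 + 0 = 10 states


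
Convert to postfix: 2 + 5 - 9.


Left to right (same or higher precedence on left)
Postfix: 2 5 + 9 -


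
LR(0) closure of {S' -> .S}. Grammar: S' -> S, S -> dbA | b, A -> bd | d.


Start: S' -> .S
For each item with dot before a nonterminal B, add B -> .γ for every B-production
Closure: [S' -> .S, S -> .dbA, S -> .b]


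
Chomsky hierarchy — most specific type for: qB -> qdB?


LHS has context (more than one symbol) and |LHS| ≤ |RHS|
Classification: Type 1 (Context-Sensitive)


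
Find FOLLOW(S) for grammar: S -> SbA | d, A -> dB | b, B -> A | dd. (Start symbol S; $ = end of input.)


$ ∈ FOLLOW(S). For each A -> αBβ: add FIRST(β)\{ε} to FOLLOW(B); if β nullable, add FOLLOW(A).
FOLLOW(S) = {$, b}


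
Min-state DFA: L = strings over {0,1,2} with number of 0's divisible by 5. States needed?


Track (count of 0) mod 5: states 0..4, accept at 0
Minimal DFA: 5 states


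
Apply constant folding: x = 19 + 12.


19 + 12 = 31 at compile time
Optimized: x = 31


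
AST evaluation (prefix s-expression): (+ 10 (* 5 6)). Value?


Evaluate inner: (* 5 6) = 30
Evaluate root: (+ 10 30) = 40
Result: 40


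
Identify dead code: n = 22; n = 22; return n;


first assignment to n is overwritten before any read
Dead: 'n = 22'


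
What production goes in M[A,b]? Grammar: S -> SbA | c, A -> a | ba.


For [A, b]: 'b' ∈ FIRST(ba)
Entry: A -> ba


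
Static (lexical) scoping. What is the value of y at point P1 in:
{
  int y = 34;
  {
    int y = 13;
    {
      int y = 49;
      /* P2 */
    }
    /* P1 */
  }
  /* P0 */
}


y declared in the same block as P1
y = 13


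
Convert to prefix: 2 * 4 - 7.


left-to-right (same/higher precedence on left): tree is (- (* 2 4) 7)
Prefix: - * 2 4 7


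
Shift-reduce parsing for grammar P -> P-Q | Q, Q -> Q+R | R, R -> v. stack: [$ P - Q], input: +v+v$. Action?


'+' can extend Q; shift to build Q -> Q+R
Action: shift


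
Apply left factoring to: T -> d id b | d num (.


Common prefix: 'd'
Factored: T -> d T', T' -> id b | num (


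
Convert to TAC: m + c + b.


Break into single-operator statements:
t1 = m + c
t2 = t1 + b


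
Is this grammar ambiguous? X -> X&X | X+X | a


'a&a+a' has two parse trees (no precedence encoded between & and +)
Ambiguous


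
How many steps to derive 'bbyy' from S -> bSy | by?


Derivation: S => bSy => bbyy
Steps: 2


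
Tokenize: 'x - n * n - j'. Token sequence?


Scan left to right, longest-match per lexeme
Tokens: ID(x), OP(-), ID(n), OP(*), ID(n), OP(-), ID(j)


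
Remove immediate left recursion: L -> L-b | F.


Left-recursive alternatives: L-b; non-recursive: F
Introduce L': L -> FL', L' -> -bL' | ε


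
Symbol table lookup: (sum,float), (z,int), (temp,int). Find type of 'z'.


Lookup 'z' → type int


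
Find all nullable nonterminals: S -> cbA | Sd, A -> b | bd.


A nonterminal is nullable iff some alternative derives ε (directly, or every symbol in it is nullable)
Nullable: {}


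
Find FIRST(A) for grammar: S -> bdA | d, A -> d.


Per alternative of A: FIRST(d) = {d}
FIRST(A) = {d}


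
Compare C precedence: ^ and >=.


'>=' is relational (level 7); '^' is bitwise XOR (level 4)
Higher level binds tighter
'>=' has higher precedence than '^'


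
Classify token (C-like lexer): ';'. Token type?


Pattern: delimiter/punctuation
Type: PUNCTUATION


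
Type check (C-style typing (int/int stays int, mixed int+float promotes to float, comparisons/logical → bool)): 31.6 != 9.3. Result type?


Operand types: float != float
Rule: comparison yields bool
Result type: bool


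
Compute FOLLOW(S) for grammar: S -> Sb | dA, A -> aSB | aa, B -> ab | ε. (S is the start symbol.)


$ ∈ FOLLOW(S). For each A -> αBβ: add FIRST(β)\{ε} to FOLLOW(B); if β nullable, add FOLLOW(A).
FOLLOW(S) = {$, a, b}


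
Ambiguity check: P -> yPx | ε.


balanced y^n…x^n: each string has a unique parse
Unambiguous


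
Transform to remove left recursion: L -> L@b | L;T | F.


Left-recursive alternatives: L@b, L;T; non-recursive: F
Introduce L': L -> FL', L' -> @bL' | ;TL' | ε


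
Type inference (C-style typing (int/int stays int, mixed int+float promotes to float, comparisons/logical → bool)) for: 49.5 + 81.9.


Operand types: float + float
Rule: mixed int/float promotes to float; int/int stays int
Result type: float


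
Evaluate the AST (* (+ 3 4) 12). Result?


Evaluate inner: (+ 3 4) = 7
Evaluate root: (* 7 12) = 84
Result: 84


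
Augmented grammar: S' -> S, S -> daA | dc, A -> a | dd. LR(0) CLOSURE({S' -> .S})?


Start: S' -> .S
For each item with dot before a nonterminal B, add B -> .γ for every B-production
Closure: [S' -> .S, S -> .daA, S -> .dc]


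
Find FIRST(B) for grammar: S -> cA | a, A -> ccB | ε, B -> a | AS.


Per alternative of B: FIRST(a) = {a}; FIRST(AS) = {a, c}
FIRST(B) = {a, c}


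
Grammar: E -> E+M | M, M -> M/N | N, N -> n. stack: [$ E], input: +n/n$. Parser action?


shift '+' to continue E -> E+M
Action: shift


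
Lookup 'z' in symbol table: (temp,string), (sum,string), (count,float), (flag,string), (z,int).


Lookup 'z' → type int


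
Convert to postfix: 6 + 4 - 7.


Left to right (same or higher precedence on left)
Postfix: 6 4 + 7 -


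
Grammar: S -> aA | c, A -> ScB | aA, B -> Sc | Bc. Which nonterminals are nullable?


A nonterminal is nullable iff some alternative derives ε (directly, or every symbol in it is nullable)
Nullable: {}


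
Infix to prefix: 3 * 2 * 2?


left-to-right (same/higher precedence on left): tree is (* (* 3 2) 2)
Prefix: * * 3 2 2


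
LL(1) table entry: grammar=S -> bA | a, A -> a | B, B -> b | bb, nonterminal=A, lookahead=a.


For [A, a]: 'a' ∈ FIRST(a)
Entry: A -> a


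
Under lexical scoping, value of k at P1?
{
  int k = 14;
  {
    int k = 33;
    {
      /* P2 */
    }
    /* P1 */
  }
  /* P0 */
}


k declared in the same block as P1
k = 33


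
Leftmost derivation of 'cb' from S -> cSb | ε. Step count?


Derivation: S => cSb => cb
Steps: 2


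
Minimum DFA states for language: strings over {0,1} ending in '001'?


Track the longest suffix of input matching a prefix of '001': 4 classes (prefixes of length 0..3)
Minimal DFA: 4 states


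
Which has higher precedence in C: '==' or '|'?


'==' is equality (level 6); '|' is bitwise OR (level 3)
Higher level binds tighter
'==' has higher precedence than '|'


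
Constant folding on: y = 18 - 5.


18 - 5 = 13 at compile time
Optimized: y = 13


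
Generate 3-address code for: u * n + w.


Break into single-operator statements:
t1 = u * n
t2 = t1 + w


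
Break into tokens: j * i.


Scan left to right, longest-match per lexeme
Tokens: ID(j), OP(*), ID(i)


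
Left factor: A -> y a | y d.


Common prefix: 'y'
Factored: A -> y A', A' -> a | d


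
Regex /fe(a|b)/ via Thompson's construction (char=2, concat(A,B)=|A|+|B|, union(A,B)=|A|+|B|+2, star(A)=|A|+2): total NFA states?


Syntax tree has 4 char leaf(s), 1 union(s), 0 star(s)
chars contribute 4×2 = 8; each union adds +2; each star adds +2
Total: 8 + 2 + 0 = 10 states


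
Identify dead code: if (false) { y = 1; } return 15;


condition is constant false, so the whole block is unreachable
Dead: 'if (false) { y = 1; }'


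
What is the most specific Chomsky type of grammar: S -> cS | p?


Right-linear: every RHS is a terminal or a terminal followed by one nonterminal
Classification: Type 3 (Regular)


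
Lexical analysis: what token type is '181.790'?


Pattern: digits with a decimal point
Type: FLOAT_LITERAL


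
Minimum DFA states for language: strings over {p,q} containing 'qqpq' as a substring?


KMP-style automaton: 4 progress states + 1 absorbing accept = 5
Minimal DFA: 5 states


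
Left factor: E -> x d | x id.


Common prefix: 'x'
Factored: E -> x E', E' -> d | id


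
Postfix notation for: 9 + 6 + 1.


Left to right (same or higher precedence on left)
Postfix: 9 6 + 1 +


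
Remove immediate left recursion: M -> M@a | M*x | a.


Left-recursive alternatives: M@a, M*x; non-recursive: a
Introduce M': M -> aM', M' -> @aM' | *xM' | ε


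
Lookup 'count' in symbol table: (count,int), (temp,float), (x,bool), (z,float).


Lookup 'count' → type int


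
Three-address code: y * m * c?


Break into single-operator statements:
t1 = y * m
t2 = t1 * c


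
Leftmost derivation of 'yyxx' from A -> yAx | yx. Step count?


Derivation: A => yAx => yyxx
Steps: 2


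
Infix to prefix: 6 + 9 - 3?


left-to-right (same/higher precedence on left): tree is (- (+ 6 9) 3)
Prefix: - + 6 9 3


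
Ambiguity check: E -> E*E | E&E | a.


'a*a&a' has two parse trees (no precedence encoded between * and &)
Ambiguous


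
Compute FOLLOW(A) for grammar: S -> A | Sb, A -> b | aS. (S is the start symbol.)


$ ∈ FOLLOW(S). For each A -> αBβ: add FIRST(β)\{ε} to FOLLOW(B); if β nullable, add FOLLOW(A).
FOLLOW(A) = {$, b}


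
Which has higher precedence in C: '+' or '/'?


'/' is multiplicative (level 10); '+' is additive (level 9)
Higher level binds tighter
'/' has higher precedence than '+'


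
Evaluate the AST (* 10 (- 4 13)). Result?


Evaluate inner: (- 4 13) = -9
Evaluate root: (* 10 -9) = -90
Result: -90


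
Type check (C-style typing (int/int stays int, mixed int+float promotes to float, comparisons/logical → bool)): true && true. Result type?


Operand types: bool && bool
Rule: logical operators take bool operands and yield bool
Result type: bool


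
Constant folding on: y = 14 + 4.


14 + 4 = 18 at compile time
Optimized: y = 18


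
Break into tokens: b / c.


Scan left to right, longest-match per lexeme
Tokens: ID(b), OP(/), ID(c)


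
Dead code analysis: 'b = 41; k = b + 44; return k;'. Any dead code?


b is read by k's definition; k is returned
No dead code


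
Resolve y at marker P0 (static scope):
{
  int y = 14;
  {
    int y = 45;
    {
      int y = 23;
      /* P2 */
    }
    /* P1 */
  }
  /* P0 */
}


y declared in the same block as P0
y = 14


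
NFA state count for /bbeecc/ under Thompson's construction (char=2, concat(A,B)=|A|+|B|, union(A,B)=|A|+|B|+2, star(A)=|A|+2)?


Syntax tree has 6 char leaf(s), 0 union(s), 0 star(s)
chars contribute 6×2 = 12; each union adds +2; each star adds +2
Total: 12 + 0 + 0 = 12 states


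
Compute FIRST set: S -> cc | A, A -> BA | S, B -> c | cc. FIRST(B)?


Per alternative of B: FIRST(c) = {c}; FIRST(cc) = {c}
FIRST(B) = {c}


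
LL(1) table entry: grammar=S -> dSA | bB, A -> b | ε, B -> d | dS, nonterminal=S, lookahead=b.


For [S, b]: 'b' ∈ FIRST(bB)
Entry: S -> bB


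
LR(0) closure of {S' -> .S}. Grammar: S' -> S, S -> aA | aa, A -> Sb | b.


Start: S' -> .S
For each item with dot before a nonterminal B, add B -> .γ for every B-production
Closure: [S' -> .S, S -> .aA, S -> .aa]


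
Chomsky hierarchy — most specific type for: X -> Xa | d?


Left-linear: every RHS is a terminal or one nonterminal followed by a terminal
Classification: Type 3 (Regular)


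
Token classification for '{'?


Pattern: delimiter/punctuation
Type: PUNCTUATION


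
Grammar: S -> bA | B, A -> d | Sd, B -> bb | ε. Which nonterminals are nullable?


A nonterminal is nullable iff some alternative derives ε (directly, or every symbol in it is nullable)
Nullable: {B, S}


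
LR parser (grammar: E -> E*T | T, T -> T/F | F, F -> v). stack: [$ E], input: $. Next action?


start symbol E on stack, input exhausted
Action: accept


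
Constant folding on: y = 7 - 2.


7 - 2 = 5 at compile time
Optimized: y = 5


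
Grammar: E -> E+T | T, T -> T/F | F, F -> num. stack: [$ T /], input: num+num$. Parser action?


no handle; shift 'num'
Action: shift


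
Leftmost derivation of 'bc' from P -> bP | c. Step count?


Derivation: P => bP => bc
Steps: 2


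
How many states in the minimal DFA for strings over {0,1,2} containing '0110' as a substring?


KMP-style automaton: 4 progress states + 1 absorbing accept = 5
Minimal DFA: 5 states


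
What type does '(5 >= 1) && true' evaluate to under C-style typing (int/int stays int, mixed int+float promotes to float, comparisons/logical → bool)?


Operand types: bool && bool
Rule: logical operators take bool operands and yield bool
Result type: bool


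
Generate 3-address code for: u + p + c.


Break into single-operator statements:
t1 = u + p
t2 = t1 + c


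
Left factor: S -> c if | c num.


Common prefix: 'c'
Factored: S -> c S', S' -> if | num


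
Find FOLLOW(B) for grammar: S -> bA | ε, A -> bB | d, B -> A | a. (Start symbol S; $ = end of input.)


$ ∈ FOLLOW(S). For each A -> αBβ: add FIRST(β)\{ε} to FOLLOW(B); if β nullable, add FOLLOW(A).
FOLLOW(B) = {$}


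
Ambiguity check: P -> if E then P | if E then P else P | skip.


dangling else: 'if E then if E then skip else skip' parses two ways
Ambiguous


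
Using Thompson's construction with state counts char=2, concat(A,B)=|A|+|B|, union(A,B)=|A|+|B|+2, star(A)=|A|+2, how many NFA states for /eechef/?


Syntax tree has 6 char leaf(s), 0 union(s), 0 star(s)
chars contribute 6×2 = 12; each union adds +2; each star adds +2
Total: 12 + 0 + 0 = 12 states


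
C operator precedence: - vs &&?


'-' is additive (level 9); '&&' is logical AND (level 2)
Higher level binds tighter
'-' has higher precedence than '&&'


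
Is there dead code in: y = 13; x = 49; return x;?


y is assigned but never read
Dead: 'y = 13'


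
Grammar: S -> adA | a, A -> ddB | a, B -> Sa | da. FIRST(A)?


Per alternative of A: FIRST(ddB) = {d}; FIRST(a) = {a}
FIRST(A) = {a, d}


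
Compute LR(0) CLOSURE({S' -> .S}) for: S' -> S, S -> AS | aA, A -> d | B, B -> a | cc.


Start: S' -> .S
For each item with dot before a nonterminal B, add B -> .γ for every B-production
Closure: [S' -> .S, S -> .AS, S -> .aA, A -> .d, A -> .B, B -> .a, B -> .cc]


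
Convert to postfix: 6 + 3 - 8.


Left to right (same or higher precedence on left)
Postfix: 6 3 + 8 -


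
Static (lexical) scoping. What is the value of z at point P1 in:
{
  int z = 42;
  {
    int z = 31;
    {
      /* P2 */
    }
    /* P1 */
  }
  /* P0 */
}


z declared in the same block as P1
z = 31


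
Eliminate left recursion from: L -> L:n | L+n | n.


Left-recursive alternatives: L:n, L+n; non-recursive: n
Introduce L': L -> nL', L' -> :nL' | +nL' | ε


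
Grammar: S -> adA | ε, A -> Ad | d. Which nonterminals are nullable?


A nonterminal is nullable iff some alternative derives ε (directly, or every symbol in it is nullable)
Nullable: {S}


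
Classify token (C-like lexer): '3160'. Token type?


Pattern: digits only
Type: INTEGER_LITERAL


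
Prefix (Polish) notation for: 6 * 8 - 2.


left-to-right (same/higher precedence on left): tree is (- (* 6 8) 2)
Prefix: - * 6 8 2


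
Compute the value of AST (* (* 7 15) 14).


Evaluate inner: (* 7 15) = 105
Evaluate root: (* 105 14) = 1470
Result: 1470


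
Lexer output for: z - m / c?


Scan left to right, longest-match per lexeme
Tokens: ID(z), OP(-), ID(m), OP(/), ID(c)


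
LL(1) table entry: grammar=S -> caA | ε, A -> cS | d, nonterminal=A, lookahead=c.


For [A, c]: 'c' ∈ FIRST(cS)
Entry: A -> cS


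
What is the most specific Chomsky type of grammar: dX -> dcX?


LHS has context (more than one symbol) and |LHS| ≤ |RHS|
Classification: Type 1 (Context-Sensitive)


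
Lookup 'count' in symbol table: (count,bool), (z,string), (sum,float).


Lookup 'count' → type bool


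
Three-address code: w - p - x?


Break into single-operator statements:
t1 = w - p
t2 = t1 - x


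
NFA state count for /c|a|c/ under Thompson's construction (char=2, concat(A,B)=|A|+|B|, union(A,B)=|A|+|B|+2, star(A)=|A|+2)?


Syntax tree has 3 char leaf(s), 2 union(s), 0 star(s)
chars contribute 3×2 = 6; each union adds +2; each star adds +2
Total: 6 + 4 + 0 = 10 states


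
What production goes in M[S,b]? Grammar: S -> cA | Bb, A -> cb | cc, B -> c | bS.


For [S, b]: 'b' ∈ FIRST(Bb)
Entry: S -> Bb


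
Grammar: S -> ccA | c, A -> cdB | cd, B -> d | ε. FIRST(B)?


Per alternative of B: FIRST(d) = {d}; FIRST(ε) = {ε}
FIRST(B) = {d, ε}


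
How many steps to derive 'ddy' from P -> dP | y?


Derivation: P => dP => ddP => ddy
Steps: 3


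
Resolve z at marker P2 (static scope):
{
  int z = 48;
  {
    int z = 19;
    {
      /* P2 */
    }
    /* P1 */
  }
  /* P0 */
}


P2's block does not declare z; resolves to the enclosing declaration at depth 1
z = 19


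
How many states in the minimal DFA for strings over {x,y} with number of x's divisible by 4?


Track (count of x) mod 4: states 0..3, accept at 0
Minimal DFA: 4 states


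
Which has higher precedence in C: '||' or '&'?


'&' is bitwise AND (level 5); '||' is logical OR (level 1)
Higher level binds tighter
'&' has higher precedence than '||'


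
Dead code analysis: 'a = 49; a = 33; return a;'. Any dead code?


first assignment to a is overwritten before any read
Dead: 'a = 49'


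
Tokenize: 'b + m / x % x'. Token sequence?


Scan left to right, longest-match per lexeme
Tokens: ID(b), OP(+), ID(m), OP(/), ID(x), OP(%), ID(x)


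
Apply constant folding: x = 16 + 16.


16 + 16 = 32 at compile time
Optimized: x = 32


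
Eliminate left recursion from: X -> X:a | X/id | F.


Left-recursive alternatives: X:a, X/id; non-recursive: F
Introduce X': X -> FX', X' -> :aX' | /idX' | ε


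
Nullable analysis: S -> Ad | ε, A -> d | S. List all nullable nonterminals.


A nonterminal is nullable iff some alternative derives ε (directly, or every symbol in it is nullable)
Nullable: {A, S}


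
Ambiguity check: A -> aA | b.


right-linear, alternatives start with distinct terminals 'a' vs 'b': unique leftmost derivation
Unambiguous


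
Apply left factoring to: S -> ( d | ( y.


Common prefix: '('
Factored: S -> ( S', S' -> d | y


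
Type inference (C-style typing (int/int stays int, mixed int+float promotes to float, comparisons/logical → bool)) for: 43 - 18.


Operand types: int - int
Rule: mixed int/float promotes to float; int/int stays int
Result type: int


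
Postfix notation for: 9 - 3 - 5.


Left to right (same or higher precedence on left)
Postfix: 9 3 - 5 -


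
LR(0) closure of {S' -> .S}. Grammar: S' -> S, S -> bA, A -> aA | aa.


Start: S' -> .S
For each item with dot before a nonterminal B, add B -> .γ for every B-production
Closure: [S' -> .S, S -> .bA]


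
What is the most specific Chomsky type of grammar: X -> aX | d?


Right-linear: every RHS is a terminal or a terminal followed by one nonterminal
Classification: Type 3 (Regular)


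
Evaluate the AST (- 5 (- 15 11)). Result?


Evaluate inner: (- 15 11) = 4
Evaluate root: (- 5 4) = 1
Result: 1


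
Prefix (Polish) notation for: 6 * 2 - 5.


left-to-right (same/higher precedence on left): tree is (- (* 6 2) 5)
Prefix: - * 6 2 5


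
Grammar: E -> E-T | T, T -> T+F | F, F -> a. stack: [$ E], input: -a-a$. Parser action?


shift '-' to continue E -> E-T
Action: shift


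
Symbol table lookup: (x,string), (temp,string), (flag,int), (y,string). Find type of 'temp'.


Lookup 'temp' → type string


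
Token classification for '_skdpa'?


Pattern: letter/underscore followed by alphanumerics, not a keyword
Type: IDENTIFIER


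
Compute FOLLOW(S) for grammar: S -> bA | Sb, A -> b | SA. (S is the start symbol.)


$ ∈ FOLLOW(S). For each A -> αBβ: add FIRST(β)\{ε} to FOLLOW(B); if β nullable, add FOLLOW(A).
FOLLOW(S) = {$, b}


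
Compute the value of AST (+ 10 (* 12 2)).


Evaluate inner: (* 12 2) = 24
Evaluate root: (+ 10 24) = 34
Result: 34


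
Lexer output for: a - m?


Scan left to right, longest-match per lexeme
Tokens: ID(a), OP(-), ID(m)


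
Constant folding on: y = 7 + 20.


7 + 20 = 27 at compile time
Optimized: y = 27


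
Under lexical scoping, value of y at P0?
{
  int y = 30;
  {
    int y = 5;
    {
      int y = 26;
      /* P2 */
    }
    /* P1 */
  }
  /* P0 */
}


y declared in the same block as P0
y = 30


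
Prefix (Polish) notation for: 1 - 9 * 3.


'*' binds tighter: tree is (- 1 (* 9 3))
Prefix: - 1 * 9 3


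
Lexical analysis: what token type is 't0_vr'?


Pattern: letter/underscore followed by alphanumerics, not a keyword
Type: IDENTIFIER


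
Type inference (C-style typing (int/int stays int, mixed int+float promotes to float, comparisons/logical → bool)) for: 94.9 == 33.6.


Operand types: float == float
Rule: comparison yields bool
Result type: bool


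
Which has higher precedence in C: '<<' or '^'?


'<<' is shift (level 8); '^' is bitwise XOR (level 4)
Higher level binds tighter
'<<' has higher precedence than '^'


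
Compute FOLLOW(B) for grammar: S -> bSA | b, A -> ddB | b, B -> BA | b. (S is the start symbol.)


$ ∈ FOLLOW(S). For each A -> αBβ: add FIRST(β)\{ε} to FOLLOW(B); if β nullable, add FOLLOW(A).
FOLLOW(B) = {$, b, d}


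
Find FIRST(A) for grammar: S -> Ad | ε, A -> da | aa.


Per alternative of A: FIRST(da) = {d}; FIRST(aa) = {a}
FIRST(A) = {a, d}


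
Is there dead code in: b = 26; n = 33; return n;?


b is assigned but never read
Dead: 'b = 26'


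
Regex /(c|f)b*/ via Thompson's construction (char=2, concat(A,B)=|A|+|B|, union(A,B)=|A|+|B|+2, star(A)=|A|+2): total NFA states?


Syntax tree has 3 char leaf(s), 1 union(s), 1 star(s)
chars contribute 3×2 = 6; each union adds +2; each star adds +2
Total: 6 + 2 + 2 = 10 states


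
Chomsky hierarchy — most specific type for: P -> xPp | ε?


Single nonterminal LHS, but x^n p^n is not regular
Classification: Type 2 (Context-Free)


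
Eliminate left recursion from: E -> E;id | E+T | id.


Left-recursive alternatives: E;id, E+T; non-recursive: id
Introduce E': E -> idE', E' -> ;idE' | +TE' | ε


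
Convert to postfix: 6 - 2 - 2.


Left to right (same or higher precedence on left)
Postfix: 6 2 - 2 -


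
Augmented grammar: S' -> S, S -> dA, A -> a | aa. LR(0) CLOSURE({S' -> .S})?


Start: S' -> .S
For each item with dot before a nonterminal B, add B -> .γ for every B-production
Closure: [S' -> .S, S -> .dA]


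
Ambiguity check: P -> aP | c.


right-linear, alternatives start with distinct terminals 'a' vs 'c': unique leftmost derivation
Unambiguous


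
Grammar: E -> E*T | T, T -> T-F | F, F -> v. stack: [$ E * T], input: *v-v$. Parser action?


handle 'E*T' on top; lookahead ∈ FOLLOW(E) = {*, $}
Action: reduce (E -> E*T)


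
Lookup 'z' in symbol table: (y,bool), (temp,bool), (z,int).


Lookup 'z' → type int


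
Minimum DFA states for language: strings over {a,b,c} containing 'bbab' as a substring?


KMP-style automaton: 4 progress states + 1 absorbing accept = 5
Minimal DFA: 5 states


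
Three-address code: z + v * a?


Break into single-operator statements:
t1 = v * a
t2 = z + t1


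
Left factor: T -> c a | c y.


Common prefix: 'c'
Factored: T -> c T', T' -> a | y


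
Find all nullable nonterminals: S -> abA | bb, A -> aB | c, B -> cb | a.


A nonterminal is nullable iff some alternative derives ε (directly, or every symbol in it is nullable)
Nullable: {}


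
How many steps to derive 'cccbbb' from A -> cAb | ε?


Derivation: A => cAb => ccAbb => cccAbbb => cccbbb
Steps: 4


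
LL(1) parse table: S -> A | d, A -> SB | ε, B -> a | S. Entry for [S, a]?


For [S, a]: 'a' ∈ FIRST(A)
Entry: S -> A


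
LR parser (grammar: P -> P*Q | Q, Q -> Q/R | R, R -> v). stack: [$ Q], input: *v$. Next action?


lookahead ∉ {/} so Q won't extend; reduce P -> Q
Action: reduce (P -> Q)


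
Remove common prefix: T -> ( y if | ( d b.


Common prefix: '('
Factored: T -> ( T', T' -> y if | d b


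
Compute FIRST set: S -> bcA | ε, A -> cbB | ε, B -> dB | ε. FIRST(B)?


Per alternative of B: FIRST(dB) = {d}; FIRST(ε) = {ε}
FIRST(B) = {d, ε}


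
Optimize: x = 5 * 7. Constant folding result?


5 * 7 = 35 at compile time
Optimized: x = 35


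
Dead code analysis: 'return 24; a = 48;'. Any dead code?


statement follows a return and is unreachable
Dead: 'a = 48'


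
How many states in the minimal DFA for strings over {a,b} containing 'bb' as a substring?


KMP-style automaton: 2 progress states + 1 absorbing accept = 3
Minimal DFA: 3 states


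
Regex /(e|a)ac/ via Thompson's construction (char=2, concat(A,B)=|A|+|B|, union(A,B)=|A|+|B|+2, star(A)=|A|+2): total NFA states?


Syntax tree has 4 char leaf(s), 1 union(s), 0 star(s)
chars contribute 4×2 = 8; each union adds +2; each star adds +2
Total: 8 + 2 + 0 = 10 states


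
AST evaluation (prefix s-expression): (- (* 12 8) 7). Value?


Evaluate inner: (* 12 8) = 96
Evaluate root: (- 96 7) = 89
Result: 89


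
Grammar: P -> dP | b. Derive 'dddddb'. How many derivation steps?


Derivation: P => dP => ddP => dddP => ddddP => dddddP => dddddb
Steps: 6


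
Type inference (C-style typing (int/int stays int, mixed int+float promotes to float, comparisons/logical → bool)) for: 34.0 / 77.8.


Operand types: float / float
Rule: mixed int/float promotes to float; int/int stays int
Result type: float


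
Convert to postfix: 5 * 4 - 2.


Left to right (same or higher precedence on left)
Postfix: 5 4 * 2 -


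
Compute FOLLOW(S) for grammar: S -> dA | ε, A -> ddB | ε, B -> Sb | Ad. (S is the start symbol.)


$ ∈ FOLLOW(S). For each A -> αBβ: add FIRST(β)\{ε} to FOLLOW(B); if β nullable, add FOLLOW(A).
FOLLOW(S) = {$, b}


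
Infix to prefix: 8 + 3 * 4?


'*' binds tighter: tree is (+ 8 (* 3 4))
Prefix: + 8 * 3 4


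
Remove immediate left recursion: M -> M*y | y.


Left-recursive alternatives: M*y; non-recursive: y
Introduce M': M -> yM', M' -> *yM' | ε


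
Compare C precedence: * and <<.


'*' is multiplicative (level 10); '<<' is shift (level 8)
Higher level binds tighter
'*' has higher precedence than '<<'


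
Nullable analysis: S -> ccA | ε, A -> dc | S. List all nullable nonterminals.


A nonterminal is nullable iff some alternative derives ε (directly, or every symbol in it is nullable)
Nullable: {A, S}


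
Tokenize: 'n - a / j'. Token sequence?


Scan left to right, longest-match per lexeme
Tokens: ID(n), OP(-), ID(a), OP(/), ID(j)


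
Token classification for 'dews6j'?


Pattern: letter/underscore followed by alphanumerics, not a keyword
Type: IDENTIFIER


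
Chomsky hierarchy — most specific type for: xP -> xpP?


LHS has context (more than one symbol) and |LHS| ≤ |RHS|
Classification: Type 1 (Context-Sensitive)


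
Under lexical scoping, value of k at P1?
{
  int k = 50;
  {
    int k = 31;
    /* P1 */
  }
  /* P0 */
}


k declared in the same block as P1
k = 31


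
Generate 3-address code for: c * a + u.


Break into single-operator statements:
t1 = c * a
t2 = t1 + u


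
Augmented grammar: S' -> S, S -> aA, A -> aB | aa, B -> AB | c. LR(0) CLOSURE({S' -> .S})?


Start: S' -> .S
For each item with dot before a nonterminal B, add B -> .γ for every B-production
Closure: [S' -> .S, S -> .aA]


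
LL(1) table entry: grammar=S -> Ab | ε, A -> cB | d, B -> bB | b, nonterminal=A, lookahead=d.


For [A, d]: 'd' ∈ FIRST(d)
Entry: A -> d


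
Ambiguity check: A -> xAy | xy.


balanced x^n…y^n: each string has a unique parse
Unambiguous


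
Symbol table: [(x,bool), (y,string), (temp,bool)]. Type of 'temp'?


Lookup 'temp' → type bool


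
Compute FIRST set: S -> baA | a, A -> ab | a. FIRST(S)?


Per alternative of S: FIRST(baA) = {b}; FIRST(a) = {a}
FIRST(S) = {a, b}


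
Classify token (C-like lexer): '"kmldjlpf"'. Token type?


Pattern: double-quoted sequence
Type: STRING_LITERAL


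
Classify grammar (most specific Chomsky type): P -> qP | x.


Right-linear: every RHS is a terminal or a terminal followed by one nonterminal
Classification: Type 3 (Regular)


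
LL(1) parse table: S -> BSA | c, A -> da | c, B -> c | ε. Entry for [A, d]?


For [A, d]: 'd' ∈ FIRST(da)
Entry: A -> da


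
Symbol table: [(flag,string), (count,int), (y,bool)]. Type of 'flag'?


Lookup 'flag' → type string


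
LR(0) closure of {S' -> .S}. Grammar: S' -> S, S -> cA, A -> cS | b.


Start: S' -> .S
For each item with dot before a nonterminal B, add B -> .γ for every B-production
Closure: [S' -> .S, S -> .cA]


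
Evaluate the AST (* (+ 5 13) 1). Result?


Evaluate inner: (+ 5 13) = 18
Evaluate root: (* 18 1) = 18
Result: 18


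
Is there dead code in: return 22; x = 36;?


statement follows a return and is unreachable
Dead: 'x = 36'


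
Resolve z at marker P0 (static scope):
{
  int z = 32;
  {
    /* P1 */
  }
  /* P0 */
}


z declared in the same block as P0
z = 32


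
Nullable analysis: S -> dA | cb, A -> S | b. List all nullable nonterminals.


A nonterminal is nullable iff some alternative derives ε (directly, or every symbol in it is nullable)
Nullable: {}


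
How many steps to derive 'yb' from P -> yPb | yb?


Derivation: P => yb
Steps: 1


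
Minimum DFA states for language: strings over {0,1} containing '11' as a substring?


KMP-style automaton: 2 progress states + 1 absorbing accept = 3
Minimal DFA: 3 states


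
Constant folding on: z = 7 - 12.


7 - 12 = -5 at compile time
Optimized: z = -5


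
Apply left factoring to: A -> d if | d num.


Common prefix: 'd'
Factored: A -> d A', A' -> if | num


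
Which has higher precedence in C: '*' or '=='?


'*' is multiplicative (level 10); '==' is equality (level 6)
Higher level binds tighter
'*' has higher precedence than '=='


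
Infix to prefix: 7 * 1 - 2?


left-to-right (same/higher precedence on left): tree is (- (* 7 1) 2)
Prefix: - * 7 1 2


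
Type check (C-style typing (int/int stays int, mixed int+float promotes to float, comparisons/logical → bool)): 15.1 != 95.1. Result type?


Operand types: float != float
Rule: comparison yields bool
Result type: bool


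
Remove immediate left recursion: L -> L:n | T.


Left-recursive alternatives: L:n; non-recursive: T
Introduce L': L -> TL', L' -> :nL' | ε


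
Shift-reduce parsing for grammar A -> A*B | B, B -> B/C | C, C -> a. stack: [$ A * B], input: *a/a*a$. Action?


handle 'A*B' on top; lookahead ∈ FOLLOW(A) = {*, $}
Action: reduce (A -> A*B)


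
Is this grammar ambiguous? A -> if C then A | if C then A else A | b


dangling else: 'if C then if C then b else b' parses two ways
Ambiguous


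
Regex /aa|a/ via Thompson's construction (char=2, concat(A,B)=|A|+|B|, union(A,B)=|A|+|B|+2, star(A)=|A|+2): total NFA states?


Syntax tree has 3 char leaf(s), 1 union(s), 0 star(s)
chars contribute 3×2 = 6; each union adds +2; each star adds +2
Total: 6 + 2 + 0 = 8 states


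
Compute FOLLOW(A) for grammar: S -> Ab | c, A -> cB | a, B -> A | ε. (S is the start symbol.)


$ ∈ FOLLOW(S). For each A -> αBβ: add FIRST(β)\{ε} to FOLLOW(B); if β nullable, add FOLLOW(A).
FOLLOW(A) = {b}


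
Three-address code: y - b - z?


Break into single-operator statements:
t1 = y - b
t2 = t1 - z


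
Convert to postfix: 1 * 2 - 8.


Left to right (same or higher precedence on left)
Postfix: 1 2 * 8 -


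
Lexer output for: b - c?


Scan left to right, longest-match per lexeme
Tokens: ID(b), OP(-), ID(c)


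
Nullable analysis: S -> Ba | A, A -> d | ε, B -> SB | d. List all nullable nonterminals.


A nonterminal is nullable iff some alternative derives ε (directly, or every symbol in it is nullable)
Nullable: {A, S}


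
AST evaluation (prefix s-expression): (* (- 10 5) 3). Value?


Evaluate inner: (- 10 5) = 5
Evaluate root: (* 5 3) = 15
Result: 15


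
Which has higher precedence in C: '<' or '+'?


'+' is additive (level 9); '<' is relational (level 7)
Higher level binds tighter
'+' has higher precedence than '<'


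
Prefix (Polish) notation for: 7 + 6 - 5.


left-to-right (same/higher precedence on left): tree is (- (+ 7 6) 5)
Prefix: - + 7 6 5


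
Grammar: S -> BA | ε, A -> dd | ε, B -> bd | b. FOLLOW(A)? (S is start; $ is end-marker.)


$ ∈ FOLLOW(S). For each A -> αBβ: add FIRST(β)\{ε} to FOLLOW(B); if β nullable, add FOLLOW(A).
FOLLOW(A) = {$}


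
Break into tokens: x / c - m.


Scan left to right, longest-match per lexeme
Tokens: ID(x), OP(/), ID(c), OP(-), ID(m)


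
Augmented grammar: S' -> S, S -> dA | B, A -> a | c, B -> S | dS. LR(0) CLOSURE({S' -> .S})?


Start: S' -> .S
For each item with dot before a nonterminal B, add B -> .γ for every B-production
Closure: [S' -> .S, S -> .dA, S -> .B, B -> .S, B -> .dS]


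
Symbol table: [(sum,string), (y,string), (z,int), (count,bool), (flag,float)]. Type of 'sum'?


Lookup 'sum' → type string


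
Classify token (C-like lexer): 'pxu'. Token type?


Pattern: letter/underscore followed by alphanumerics, not a keyword
Type: IDENTIFIER


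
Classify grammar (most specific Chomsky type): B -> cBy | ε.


Single nonterminal LHS, but c^n y^n is not regular
Classification: Type 2 (Context-Free)


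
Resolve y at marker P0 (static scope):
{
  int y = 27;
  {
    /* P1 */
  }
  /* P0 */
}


y declared in the same block as P0
y = 27


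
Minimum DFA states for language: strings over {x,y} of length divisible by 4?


Track length mod 4: states 0..3, accept at 0
Minimal DFA: 4 states


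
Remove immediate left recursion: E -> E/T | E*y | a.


Left-recursive alternatives: E/T, E*y; non-recursive: a
Introduce E': E -> aE', E' -> /TE' | *yE' | ε


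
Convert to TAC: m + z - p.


Break into single-operator statements:
t1 = m + z
t2 = t1 - p


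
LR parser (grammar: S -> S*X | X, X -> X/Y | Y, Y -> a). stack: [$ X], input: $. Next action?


lookahead ∉ {/} so X won't extend; reduce S -> X
Action: reduce (S -> X)


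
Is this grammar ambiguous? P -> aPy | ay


balanced a^n…y^n: each string has a unique parse
Unambiguous


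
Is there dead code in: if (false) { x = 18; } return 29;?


condition is constant false, so the whole block is unreachable
Dead: 'if (false) { x = 18; }'


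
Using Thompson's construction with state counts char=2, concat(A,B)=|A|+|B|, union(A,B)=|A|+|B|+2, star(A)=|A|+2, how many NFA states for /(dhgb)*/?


Syntax tree has 4 char leaf(s), 0 union(s), 1 star(s)
chars contribute 4×2 = 8; each union adds +2; each star adds +2
Total: 8 + 0 + 2 = 10 states


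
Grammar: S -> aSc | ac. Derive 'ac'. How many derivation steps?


Derivation: S => ac
Steps: 1


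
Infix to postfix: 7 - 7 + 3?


Left to right (same or higher precedence on left)
Postfix: 7 7 - 3 +


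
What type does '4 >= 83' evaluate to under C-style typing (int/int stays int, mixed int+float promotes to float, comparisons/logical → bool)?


Operand types: int >= int
Rule: comparison yields bool
Result type: bool


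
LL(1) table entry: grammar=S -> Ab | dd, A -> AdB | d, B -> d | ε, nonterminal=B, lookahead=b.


For [B, b]: ε is nullable and 'b' ∈ FOLLOW(B)
Entry: B -> ε


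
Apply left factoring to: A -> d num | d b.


Common prefix: 'd'
Factored: A -> d A', A' -> num | b


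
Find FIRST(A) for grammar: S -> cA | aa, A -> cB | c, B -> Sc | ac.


Per alternative of A: FIRST(cB) = {c}; FIRST(c) = {c}
FIRST(A) = {c}


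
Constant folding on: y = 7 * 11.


7 * 11 = 77 at compile time
Optimized: y = 77


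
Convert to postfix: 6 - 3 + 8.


Left to right (same or higher precedence on left)
Postfix: 6 3 - 8 +


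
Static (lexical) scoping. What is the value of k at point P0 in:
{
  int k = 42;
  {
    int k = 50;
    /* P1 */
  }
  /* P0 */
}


k declared in the same block as P0
k = 42


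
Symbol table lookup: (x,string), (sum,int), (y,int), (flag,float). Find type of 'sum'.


Lookup 'sum' → type int


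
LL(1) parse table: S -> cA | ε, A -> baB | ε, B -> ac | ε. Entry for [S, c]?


For [S, c]: 'c' ∈ FIRST(cA)
Entry: S -> cA


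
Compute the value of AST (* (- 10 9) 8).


Evaluate inner: (- 10 9) = 1
Evaluate root: (* 1 8) = 8
Result: 8


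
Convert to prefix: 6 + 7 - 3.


left-to-right (same/higher precedence on left): tree is (- (+ 6 7) 3)
Prefix: - + 6 7 3


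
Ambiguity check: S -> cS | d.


right-linear, alternatives start with distinct terminals 'c' vs 'd': unique leftmost derivation
Unambiguous


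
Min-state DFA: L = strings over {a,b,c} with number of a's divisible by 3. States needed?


Track (count of a) mod 3: states 0..2, accept at 0
Minimal DFA: 3 states


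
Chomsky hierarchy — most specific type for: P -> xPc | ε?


Single nonterminal LHS, but x^n c^n is not regular
Classification: Type 2 (Context-Free)


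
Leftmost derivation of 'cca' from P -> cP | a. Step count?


Derivation: P => cP => ccP => cca
Steps: 3


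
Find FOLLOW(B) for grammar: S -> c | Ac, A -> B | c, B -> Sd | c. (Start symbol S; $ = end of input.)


$ ∈ FOLLOW(S). For each A -> αBβ: add FIRST(β)\{ε} to FOLLOW(B); if β nullable, add FOLLOW(A).
FOLLOW(B) = {c}


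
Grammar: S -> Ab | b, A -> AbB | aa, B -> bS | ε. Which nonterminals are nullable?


A nonterminal is nullable iff some alternative derives ε (directly, or every symbol in it is nullable)
Nullable: {B}
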